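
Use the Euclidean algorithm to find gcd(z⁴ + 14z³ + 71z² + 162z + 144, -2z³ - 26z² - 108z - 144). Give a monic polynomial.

By polynomial division,
  z⁴ + 14z³ + 71z² + 162z + 144 = (-(1/2)z - 1/2)(-2z³ - 26z² - 108z - 144) + (4z² + 36z + 72)
  -2z³ - 26z² - 108z - 144 = (-(1/2)z - 2)(4z² + 36z + 72) + (0)
Last nonzero remainder: 4z² + 36z + 72. Dividing through by 4 gives the monic gcd z² + 9z + 18.

z² + 9z + 18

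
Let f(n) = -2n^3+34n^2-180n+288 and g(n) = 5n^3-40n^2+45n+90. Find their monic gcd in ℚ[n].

n^2-9n+18

Repeated division with remainder:
  -2n^3+34n^2-180n+288 = (-2/5)(5n^3-40n^2+45n+90) + (18n^2-162n+324)
  5n^3-40n^2+45n+90 = ((5/18)n+5/18)(18n^2-162n+324) + (0)
Last nonzero remainder: 18n^2-162n+324. Dividing through by 18 gives the monic gcd n^2-9n+18.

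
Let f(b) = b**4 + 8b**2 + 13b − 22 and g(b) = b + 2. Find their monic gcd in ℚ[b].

b + 2

Repeated division with remainder:
  b**4 + 8b**2 + 13b − 22 = (b**3 − 2b**2 + 12b − 11)(b + 2) + (0)
The last nonzero remainder b + 2 is already monic.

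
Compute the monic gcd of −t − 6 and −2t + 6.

1

By polynomial division,
  −t − 6 = (1/2)(−2t + 6) + (−9)
  −2t + 6 = ((2/9)t − 2/3)(−9) + (0)
The last nonzero remainder is the constant −9, so the polynomials are coprime and gcd = 1.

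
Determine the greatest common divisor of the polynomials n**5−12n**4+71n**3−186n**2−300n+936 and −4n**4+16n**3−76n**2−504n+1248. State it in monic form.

Repeated division with remainder:
  n**5−12n**4+71n**3−186n**2−300n+936 = (−(1/4)n+2)(−4n**4+16n**3−76n**2−504n+1248) + (20n**3−160n**2+1020n−1560)
  −4n**4+16n**3−76n**2−504n+1248 = (−(1/5)n−4/5)(20n**3−160n**2+1020n−1560) + (0)
Last nonzero remainder: 20n**3−160n**2+1020n−1560. Dividing through by 20 gives the monic gcd n**3−8n**2+51n−78.

n**3−8n**2+51n−78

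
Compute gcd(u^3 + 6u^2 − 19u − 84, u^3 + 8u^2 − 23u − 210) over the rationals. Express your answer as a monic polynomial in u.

Apply the Euclidean algorithm:
  u^3 + 6u^2 − 19u − 84 = (u^3 + 8u^2 − 23u − 210) + (−2u^2 + 4u + 126)
  u^3 + 8u^2 − 23u − 210 = (−(1/2)u − 5)(−2u^2 + 4u + 126) + (60u + 420)
  −2u^2 + 4u + 126 = (−(1/30)u + 3/10)(60u + 420) + (0)
Last nonzero remainder: 60u + 420. Dividing through by 60 gives the monic gcd u + 7.

u + 7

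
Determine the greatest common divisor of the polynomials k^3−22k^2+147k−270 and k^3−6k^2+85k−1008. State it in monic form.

k−9

Apply the Euclidean algorithm:
  k^3−22k^2+147k−270 = (k^3−6k^2+85k−1008) + (−16k^2+62k+738)
  k^3−6k^2+85k−1008 = (−(1/16)k+17/128)(−16k^2+62k+738) + ((7865/64)k−70785/64)
  −16k^2+62k+738 = (−(1024/7865)k−5248/7865)((7865/64)k−70785/64) + (0)
Last nonzero remainder: (7865/64)k−70785/64. Dividing through by 7865/64 gives the monic gcd k−9.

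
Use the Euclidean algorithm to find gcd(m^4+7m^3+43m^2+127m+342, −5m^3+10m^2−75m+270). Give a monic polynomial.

m^2+m+18

Repeated division with remainder:
  m^4+7m^3+43m^2+127m+342 = (−(1/5)m−9/5)(−5m^3+10m^2−75m+270) + (46m^2+46m+828)
  −5m^3+10m^2−75m+270 = (−(5/46)m+15/46)(46m^2+46m+828) + (0)
Last nonzero remainder: 46m^2+46m+828. Dividing through by 46 gives the monic gcd m^2+m+18.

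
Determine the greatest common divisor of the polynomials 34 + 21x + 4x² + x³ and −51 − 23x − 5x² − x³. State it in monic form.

Repeated division with remainder:
  x³ + 4x² + 21x + 34 = (−1)(−x³ − 5x² − 23x − 51) + (−x² − 2x − 17)
  −x³ − 5x² − 23x − 51 = (x + 3)(−x² − 2x − 17) + (0)
Last nonzero remainder: −x² − 2x − 17. Dividing through by −1 gives the monic gcd x² + 2x + 17.

17 + 2x + x²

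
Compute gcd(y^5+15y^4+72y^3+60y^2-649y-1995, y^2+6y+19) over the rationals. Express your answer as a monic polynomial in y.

y^2+6y+19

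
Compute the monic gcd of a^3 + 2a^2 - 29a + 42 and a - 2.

By polynomial division,
  a^3 + 2a^2 - 29a + 42 = (a^2 + 4a - 21)(a - 2) + (0)
The last nonzero remainder a - 2 is already monic.

a - 2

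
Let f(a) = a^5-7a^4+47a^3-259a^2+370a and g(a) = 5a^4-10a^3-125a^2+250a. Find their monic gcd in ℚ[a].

a^3-7a^2+10a

By polynomial division,
  a^5-7a^4+47a^3-259a^2+370a = ((1/5)a-1)(5a^4-10a^3-125a^2+250a) + (62a^3-434a^2+620a)
  5a^4-10a^3-125a^2+250a = ((5/62)a+25/62)(62a^3-434a^2+620a) + (0)
Last nonzero remainder: 62a^3-434a^2+620a. Dividing through by 62 gives the monic gcd a^3-7a^2+10a.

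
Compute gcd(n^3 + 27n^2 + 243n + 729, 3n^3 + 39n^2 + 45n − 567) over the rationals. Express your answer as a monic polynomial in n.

By polynomial division,
  n^3 + 27n^2 + 243n + 729 = (1/3)(3n^3 + 39n^2 + 45n − 567) + (14n^2 + 228n + 918)
  3n^3 + 39n^2 + 45n − 567 = ((3/14)n − 69/98)(14n^2 + 228n + 918) + ((432/49)n + 3888/49)
  14n^2 + 228n + 918 = ((343/216)n + 833/72)((432/49)n + 3888/49) + (0)
Last nonzero remainder: (432/49)n + 3888/49. Dividing through by 432/49 gives the monic gcd n + 9.

n + 9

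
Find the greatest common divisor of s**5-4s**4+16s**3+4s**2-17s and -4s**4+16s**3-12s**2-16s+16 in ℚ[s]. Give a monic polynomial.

s**2-1

By polynomial division,
  s**5-4s**4+16s**3+4s**2-17s = (-(1/4)s)(-4s**4+16s**3-12s**2-16s+16) + (13s**3-13s)
  -4s**4+16s**3-12s**2-16s+16 = (-(4/13)s+16/13)(13s**3-13s) + (-16s**2+16)
  13s**3-13s = (-(13/16)s)(-16s**2+16) + (0)
Last nonzero remainder: -16s**2+16. Dividing through by -16 gives the monic gcd s**2-1.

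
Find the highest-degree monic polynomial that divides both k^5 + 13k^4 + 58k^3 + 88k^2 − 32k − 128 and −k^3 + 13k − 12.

k^2 + 3k − 4

Euclidean algorithm in ℚ[k]:
  k^5 + 13k^4 + 58k^3 + 88k^2 − 32k − 128 = (−k^2 − 13k − 71)(−k^3 + 13k − 12) + (245k^2 + 735k − 980)
  −k^3 + 13k − 12 = (−(1/245)k + 3/245)(245k^2 + 735k − 980) + (0)
Last nonzero remainder: 245k^2 + 735k − 980. Dividing through by 245 gives the monic gcd k^2 + 3k − 4.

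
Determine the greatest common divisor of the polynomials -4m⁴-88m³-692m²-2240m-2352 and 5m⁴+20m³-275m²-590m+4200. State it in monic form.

By polynomial division,
  -4m⁴-88m³-692m²-2240m-2352 = (-4/5)(5m⁴+20m³-275m²-590m+4200) + (-72m³-912m²-2712m+1008)
  5m⁴+20m³-275m²-590m+4200 = (-(5/72)m+65/108)(-72m³-912m²-2712m+1008) + ((770/9)m²+(10010/9)m+10780/3)
  -72m³-912m²-2712m+1008 = (-(324/385)m+108/385)((770/9)m²+(10010/9)m+10780/3) + (0)
Last nonzero remainder: (770/9)m²+(10010/9)m+10780/3. Dividing through by 770/9 gives the monic gcd m²+13m+42.

m²+13m+42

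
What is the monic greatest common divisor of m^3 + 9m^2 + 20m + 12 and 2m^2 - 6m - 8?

m + 1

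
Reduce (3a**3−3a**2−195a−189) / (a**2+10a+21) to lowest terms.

By polynomial division,
  3a**3−3a**2−195a−189 = (3a−33)(a**2+10a+21) + (72a+504)
  a**2+10a+21 = ((1/72)a+1/24)(72a+504) + (0)
Last nonzero remainder: 72a+504. Dividing through by 72 gives the monic gcd a+7.
Cancel a+7 from numerator and denominator to get the reduced form.

(3a**2−24a−27)/(a+3)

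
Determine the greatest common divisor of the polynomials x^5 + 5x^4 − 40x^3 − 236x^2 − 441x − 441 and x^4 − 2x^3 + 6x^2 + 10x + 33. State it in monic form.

x^2 + 2x + 3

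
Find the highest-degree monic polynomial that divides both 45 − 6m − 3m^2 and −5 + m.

Apply the Euclidean algorithm:
  −3m^2 − 6m + 45 = (−3m − 21)(m − 5) + (−60)
  m − 5 = (−(1/60)m + 1/12)(−60) + (0)
The last nonzero remainder is the constant −60, so the polynomials are coprime and gcd = 1.

1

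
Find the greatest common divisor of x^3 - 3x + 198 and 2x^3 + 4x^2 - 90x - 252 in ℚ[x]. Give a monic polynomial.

x + 6

Repeated division with remainder:
  x^3 - 3x + 198 = (1/2)(2x^3 + 4x^2 - 90x - 252) + (-2x^2 + 42x + 324)
  2x^3 + 4x^2 - 90x - 252 = (-x - 23)(-2x^2 + 42x + 324) + (1200x + 7200)
  -2x^2 + 42x + 324 = (-(1/600)x + 9/200)(1200x + 7200) + (0)
Last nonzero remainder: 1200x + 7200. Dividing through by 1200 gives the monic gcd x + 6.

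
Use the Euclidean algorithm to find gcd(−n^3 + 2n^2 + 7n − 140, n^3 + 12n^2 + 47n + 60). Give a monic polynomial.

Apply the Euclidean algorithm:
  −n^3 + 2n^2 + 7n − 140 = (−1)(n^3 + 12n^2 + 47n + 60) + (14n^2 + 54n − 80)
  n^3 + 12n^2 + 47n + 60 = ((1/14)n + 57/98)(14n^2 + 54n − 80) + ((1044/49)n + 5220/49)
  14n^2 + 54n − 80 = ((343/522)n − 196/261)((1044/49)n + 5220/49) + (0)
Last nonzero remainder: (1044/49)n + 5220/49. Dividing through by 1044/49 gives the monic gcd n + 5.

n + 5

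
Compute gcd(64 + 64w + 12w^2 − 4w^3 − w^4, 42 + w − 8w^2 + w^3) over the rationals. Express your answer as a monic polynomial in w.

2 + w

Euclidean algorithm in ℚ[w]:
  −w^4 − 4w^3 + 12w^2 + 64w + 64 = (−w − 12)(w^3 − 8w^2 + w + 42) + (−83w^2 + 118w + 568)
  w^3 − 8w^2 + w + 42 = (−(1/83)w + 546/6889)(−83w^2 + 118w + 568) + (−(10395/6889)w − 20790/6889)
  −83w^2 + 118w + 568 = ((571787/10395)w − 1956476/10395)(−(10395/6889)w − 20790/6889) + (0)
Last nonzero remainder: −(10395/6889)w − 20790/6889. Dividing through by −10395/6889 gives the monic gcd w + 2.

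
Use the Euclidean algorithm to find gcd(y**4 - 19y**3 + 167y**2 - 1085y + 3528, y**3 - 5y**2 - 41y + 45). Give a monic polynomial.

y - 9

Euclidean algorithm in ℚ[y]:
  y**4 - 19y**3 + 167y**2 - 1085y + 3528 = (y - 14)(y**3 - 5y**2 - 41y + 45) + (138y**2 - 1704y + 4158)
  y**3 - 5y**2 - 41y + 45 = ((1/138)y + 169/3174)(138y**2 - 1704y + 4158) + ((10368/529)y - 93312/529)
  138y**2 - 1704y + 4158 = ((12167/1728)y - 40733/1728)((10368/529)y - 93312/529) + (0)
Last nonzero remainder: (10368/529)y - 93312/529. Dividing through by 10368/529 gives the monic gcd y - 9.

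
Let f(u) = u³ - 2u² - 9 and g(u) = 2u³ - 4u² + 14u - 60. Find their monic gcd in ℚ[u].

u - 3

Euclidean algorithm in ℚ[u]:
  u³ - 2u² - 9 = (1/2)(2u³ - 4u² + 14u - 60) + (-7u + 21)
  2u³ - 4u² + 14u - 60 = (-(2/7)u² - (2/7)u - 20/7)(-7u + 21) + (0)
Last nonzero remainder: -7u + 21. Dividing through by -7 gives the monic gcd u - 3.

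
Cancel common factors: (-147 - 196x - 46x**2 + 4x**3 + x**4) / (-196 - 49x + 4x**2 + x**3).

(3 + 4x + x**2)/(4 + x)

Euclidean algorithm in ℚ[x]:
  x**4 + 4x**3 - 46x**2 - 196x - 147 = (x)(x**3 + 4x**2 - 49x - 196) + (3x**2 - 147)
  x**3 + 4x**2 - 49x - 196 = ((1/3)x + 4/3)(3x**2 - 147) + (0)
Last nonzero remainder: 3x**2 - 147. Dividing through by 3 gives the monic gcd x**2 - 49.
Cancel x**2 - 49 from numerator and denominator to get the reduced form.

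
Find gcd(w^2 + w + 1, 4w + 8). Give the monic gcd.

1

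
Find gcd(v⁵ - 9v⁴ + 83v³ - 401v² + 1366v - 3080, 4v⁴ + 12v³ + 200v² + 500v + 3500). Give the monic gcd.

Apply the Euclidean algorithm:
  v⁵ - 9v⁴ + 83v³ - 401v² + 1366v - 3080 = ((1/4)v - 3)(4v⁴ + 12v³ + 200v² + 500v + 3500) + (69v³ + 74v² + 1991v + 7420)
  4v⁴ + 12v³ + 200v² + 500v + 3500 = ((4/69)v + 532/4761)(69v³ + 74v² + 1991v + 7420) + ((363316/4761)v² - (726632/4761)v + 12716060/4761)
  69v³ + 74v² + 1991v + 7420 = ((328509/363316)v + 252333/90829)((363316/4761)v² - (726632/4761)v + 12716060/4761) + (0)
Last nonzero remainder: (363316/4761)v² - (726632/4761)v + 12716060/4761. Dividing through by 363316/4761 gives the monic gcd v² - 2v + 35.

v² - 2v + 35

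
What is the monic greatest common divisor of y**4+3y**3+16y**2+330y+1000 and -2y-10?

y+5

Euclidean algorithm in ℚ[y]:
  y**4+3y**3+16y**2+330y+1000 = (-(1/2)y**3+y**2-13y-100)(-2y-10) + (0)
Last nonzero remainder: -2y-10. Dividing through by -2 gives the monic gcd y+5.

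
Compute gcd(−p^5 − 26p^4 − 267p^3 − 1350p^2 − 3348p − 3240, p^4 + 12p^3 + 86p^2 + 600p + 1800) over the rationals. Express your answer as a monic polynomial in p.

p^2 + 12p + 36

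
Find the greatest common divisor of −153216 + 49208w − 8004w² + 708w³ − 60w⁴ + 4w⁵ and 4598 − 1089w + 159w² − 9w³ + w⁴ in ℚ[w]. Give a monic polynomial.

38 − 9w + w²

Repeated division with remainder:
  4w⁵ − 60w⁴ + 708w³ − 8004w² + 49208w − 153216 = (4w − 24)(w⁴ − 9w³ + 159w² − 1089w + 4598) + (−144w³ + 168w² + 4680w − 42864)
  w⁴ − 9w³ + 159w² − 1089w + 4598 = (−(1/144)w + 47/864)(−144w³ + 168w² + 4680w − 42864) + ((6565/36)w² − (6565/4)w + 124735/18)
  −144w³ + 168w² + 4680w − 42864 = (−(5184/6565)w − 40608/6565)((6565/36)w² − (6565/4)w + 124735/18) + (0)
Last nonzero remainder: (6565/36)w² − (6565/4)w + 124735/18. Dividing through by 6565/36 gives the monic gcd w² − 9w + 38.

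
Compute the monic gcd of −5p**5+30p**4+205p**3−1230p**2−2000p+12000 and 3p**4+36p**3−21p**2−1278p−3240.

p**3+3p**2−34p−120

Euclidean algorithm in ℚ[p]:
  −5p**5+30p**4+205p**3−1230p**2−2000p+12000 = (−(5/3)p+30)(3p**4+36p**3−21p**2−1278p−3240) + (−910p**3−2730p**2+30940p+109200)
  3p**4+36p**3−21p**2−1278p−3240 = (−(3/910)p−27/910)(−910p**3−2730p**2+30940p+109200) + (0)
Last nonzero remainder: −910p**3−2730p**2+30940p+109200. Dividing through by −910 gives the monic gcd p**3+3p**2−34p−120.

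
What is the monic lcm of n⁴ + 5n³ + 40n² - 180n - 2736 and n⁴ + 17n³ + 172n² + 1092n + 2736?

n⁵ + 11n⁴ + 70n³ + 60n² - 3816n - 16416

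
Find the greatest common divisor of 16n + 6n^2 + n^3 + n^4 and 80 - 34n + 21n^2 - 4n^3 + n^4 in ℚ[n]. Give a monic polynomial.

8 - n + n^2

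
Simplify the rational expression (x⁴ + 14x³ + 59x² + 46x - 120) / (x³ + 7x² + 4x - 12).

Repeated division with remainder:
  x⁴ + 14x³ + 59x² + 46x - 120 = (x + 7)(x³ + 7x² + 4x - 12) + (6x² + 30x - 36)
  x³ + 7x² + 4x - 12 = ((1/6)x + 1/3)(6x² + 30x - 36) + (0)
Last nonzero remainder: 6x² + 30x - 36. Dividing through by 6 gives the monic gcd x² + 5x - 6.
Cancel x² + 5x - 6 from numerator and denominator to get the reduced form.

(x² + 9x + 20)/(x + 2)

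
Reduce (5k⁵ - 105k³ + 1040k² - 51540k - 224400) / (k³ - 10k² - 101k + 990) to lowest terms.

Repeated division with remainder:
  5k⁵ - 105k³ + 1040k² - 51540k - 224400 = (5k² + 50k + 900)(k³ - 10k² - 101k + 990) + (10140k² - 10140k - 1115400)
  k³ - 10k² - 101k + 990 = ((1/10140)k - 3/3380)(10140k² - 10140k - 1115400) + (0)
Last nonzero remainder: 10140k² - 10140k - 1115400. Dividing through by 10140 gives the monic gcd k² - k - 110.
Cancel k² - k - 110 from numerator and denominator to get the reduced form.

(5k³ + 5k² + 450k + 2040)/(k - 9)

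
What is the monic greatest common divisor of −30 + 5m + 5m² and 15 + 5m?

By polynomial division,
  5m² + 5m − 30 = (m − 2)(5m + 15) + (0)
Last nonzero remainder: 5m + 15. Dividing through by 5 gives the monic gcd m + 3.

3 + m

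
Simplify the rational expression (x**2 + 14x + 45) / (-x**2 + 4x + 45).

(-x - 9)/(x - 9)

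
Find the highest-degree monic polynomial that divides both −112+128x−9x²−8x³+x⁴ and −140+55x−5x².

Apply the Euclidean algorithm:
  x⁴−8x³−9x²+128x−112 = (−(1/5)x²−(3/5)x+4/5)(−5x²+55x−140) + (0)
Last nonzero remainder: −5x²+55x−140. Dividing through by −5 gives the monic gcd x²−11x+28.

28−11x+x²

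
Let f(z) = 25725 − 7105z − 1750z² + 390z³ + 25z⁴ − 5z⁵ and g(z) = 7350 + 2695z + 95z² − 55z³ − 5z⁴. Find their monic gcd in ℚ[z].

−245 − 49z + 5z² + z³

Apply the Euclidean algorithm:
  −5z⁵ + 25z⁴ + 390z³ − 1750z² − 7105z + 25725 = (z − 16)(−5z⁴ − 55z³ + 95z² + 2695z + 7350) + (−585z³ − 2925z² + 28665z + 143325)
  −5z⁴ − 55z³ + 95z² + 2695z + 7350 = ((1/117)z + 2/39)(−585z³ − 2925z² + 28665z + 143325) + (0)
Last nonzero remainder: −585z³ − 2925z² + 28665z + 143325. Dividing through by −585 gives the monic gcd z³ + 5z² − 49z − 245.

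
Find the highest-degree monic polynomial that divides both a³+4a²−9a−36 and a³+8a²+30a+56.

a+4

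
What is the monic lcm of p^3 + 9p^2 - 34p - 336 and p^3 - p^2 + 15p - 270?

p^5 + 14p^4 + 56p^3 - 101p^2 - 3210p - 15120

By polynomial division,
  p^3 + 9p^2 - 34p - 336 = (p^3 - p^2 + 15p - 270) + (10p^2 - 49p - 66)
  p^3 - p^2 + 15p - 270 = ((1/10)p + 39/100)(10p^2 - 49p - 66) + ((4071/100)p - 12213/50)
  10p^2 - 49p - 66 = ((1000/4071)p + 1100/4071)((4071/100)p - 12213/50) + (0)
Last nonzero remainder: (4071/100)p - 12213/50. Dividing through by 4071/100 gives the monic gcd p - 6.
Then lcm(f, g) = f·g / gcd(f, g); expanding and making the result monic gives the answer.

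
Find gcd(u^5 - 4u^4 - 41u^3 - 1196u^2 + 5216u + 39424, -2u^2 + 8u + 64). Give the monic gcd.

u^2 - 4u - 32

Apply the Euclidean algorithm:
  u^5 - 4u^4 - 41u^3 - 1196u^2 + 5216u + 39424 = (-(1/2)u^3 + (9/2)u + 616)(-2u^2 + 8u + 64) + (0)
Last nonzero remainder: -2u^2 + 8u + 64. Dividing through by -2 gives the monic gcd u^2 - 4u - 32.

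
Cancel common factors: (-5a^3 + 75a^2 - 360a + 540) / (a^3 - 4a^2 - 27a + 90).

By polynomial division,
  -5a^3 + 75a^2 - 360a + 540 = (-5)(a^3 - 4a^2 - 27a + 90) + (55a^2 - 495a + 990)
  a^3 - 4a^2 - 27a + 90 = ((1/55)a + 1/11)(55a^2 - 495a + 990) + (0)
Last nonzero remainder: 55a^2 - 495a + 990. Dividing through by 55 gives the monic gcd a^2 - 9a + 18.
Cancel a^2 - 9a + 18 from numerator and denominator to get the reduced form.

(-5a + 30)/(a + 5)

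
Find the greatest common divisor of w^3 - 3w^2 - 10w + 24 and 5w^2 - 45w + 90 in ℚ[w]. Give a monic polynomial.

By polynomial division,
  w^3 - 3w^2 - 10w + 24 = ((1/5)w + 6/5)(5w^2 - 45w + 90) + (26w - 84)
  5w^2 - 45w + 90 = ((5/26)w - 375/338)(26w - 84) + (-540/169)
  26w - 84 = (-(2197/270)w + 1183/45)(-540/169) + (0)
The last nonzero remainder is the constant -540/169, so the polynomials are coprime and gcd = 1.

1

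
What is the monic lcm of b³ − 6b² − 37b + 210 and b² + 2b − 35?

Euclidean algorithm in ℚ[b]:
  b³ − 6b² − 37b + 210 = (b − 8)(b² + 2b − 35) + (14b − 70)
  b² + 2b − 35 = ((1/14)b + 1/2)(14b − 70) + (0)
Last nonzero remainder: 14b − 70. Dividing through by 14 gives the monic gcd b − 5.
Then lcm(f, g) = f·g / gcd(f, g); expanding and making the result monic gives the answer.

b⁴ + b³ − 79b² − 49b + 1470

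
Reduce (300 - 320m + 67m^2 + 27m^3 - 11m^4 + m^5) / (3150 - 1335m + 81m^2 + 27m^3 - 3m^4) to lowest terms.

By polynomial division,
  m^5 - 11m^4 + 27m^3 + 67m^2 - 320m + 300 = (-(1/3)m + 2/3)(-3m^4 + 27m^3 + 81m^2 - 1335m + 3150) + (36m^3 - 432m^2 + 1620m - 1800)
  -3m^4 + 27m^3 + 81m^2 - 1335m + 3150 = (-(1/12)m - 1/4)(36m^3 - 432m^2 + 1620m - 1800) + (108m^2 - 1080m + 2700)
  36m^3 - 432m^2 + 1620m - 1800 = ((1/3)m - 2/3)(108m^2 - 1080m + 2700) + (0)
Last nonzero remainder: 108m^2 - 1080m + 2700. Dividing through by 108 gives the monic gcd m^2 - 10m + 25.
Cancel m^2 - 10m + 25 from numerator and denominator to get the reduced form.

(-12 + 8m + m^2 - m^3)/(-126 + 3m + 3m^2)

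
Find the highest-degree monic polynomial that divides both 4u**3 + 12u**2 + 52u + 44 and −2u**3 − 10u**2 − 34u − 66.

By polynomial division,
  4u**3 + 12u**2 + 52u + 44 = (−2)(−2u**3 − 10u**2 − 34u − 66) + (−8u**2 − 16u − 88)
  −2u**3 − 10u**2 − 34u − 66 = ((1/4)u + 3/4)(−8u**2 − 16u − 88) + (0)
Last nonzero remainder: −8u**2 − 16u − 88. Dividing through by −8 gives the monic gcd u**2 + 2u + 11.

u**2 + 2u + 11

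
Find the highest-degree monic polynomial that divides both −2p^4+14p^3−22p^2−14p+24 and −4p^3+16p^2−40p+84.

Euclidean algorithm in ℚ[p]:
  −2p^4+14p^3−22p^2−14p+24 = ((1/2)p−3/2)(−4p^3+16p^2−40p+84) + (22p^2−116p+150)
  −4p^3+16p^2−40p+84 = (−(2/11)p−28/121)(22p^2−116p+150) + (−(4788/121)p+14364/121)
  22p^2−116p+150 = (−(1331/2394)p+3025/2394)(−(4788/121)p+14364/121) + (0)
Last nonzero remainder: −(4788/121)p+14364/121. Dividing through by −4788/121 gives the monic gcd p−3.

p−3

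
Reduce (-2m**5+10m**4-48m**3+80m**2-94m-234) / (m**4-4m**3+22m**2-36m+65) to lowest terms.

(-2m**3+6m**2-10m-18)/(m**2-2m+5)

Repeated division with remainder:
  -2m**5+10m**4-48m**3+80m**2-94m-234 = (-2m+2)(m**4-4m**3+22m**2-36m+65) + (4m**3-36m**2+108m-364)
  m**4-4m**3+22m**2-36m+65 = ((1/4)m+5/4)(4m**3-36m**2+108m-364) + (40m**2-80m+520)
  4m**3-36m**2+108m-364 = ((1/10)m-7/10)(40m**2-80m+520) + (0)
Last nonzero remainder: 40m**2-80m+520. Dividing through by 40 gives the monic gcd m**2-2m+13.
Cancel m**2-2m+13 from numerator and denominator to get the reduced form.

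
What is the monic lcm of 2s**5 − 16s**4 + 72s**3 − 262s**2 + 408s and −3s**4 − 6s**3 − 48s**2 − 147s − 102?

s**7 − 5s**6 + 14s**5 − 39s**4 − 117s**3 + 350s**2 + 408s

Euclidean algorithm in ℚ[s]:
  2s**5 − 16s**4 + 72s**3 − 262s**2 + 408s = (−(2/3)s + 20/3)(−3s**4 − 6s**3 − 48s**2 − 147s − 102) + (80s**3 − 40s**2 + 1320s + 680)
  −3s**4 − 6s**3 − 48s**2 − 147s − 102 = (−(3/80)s − 3/32)(80s**3 − 40s**2 + 1320s + 680) + (−(9/4)s**2 + (9/4)s − 153/4)
  80s**3 − 40s**2 + 1320s + 680 = (−(320/9)s − 160/9)(−(9/4)s**2 + (9/4)s − 153/4) + (0)
Last nonzero remainder: −(9/4)s**2 + (9/4)s − 153/4. Dividing through by −9/4 gives the monic gcd s**2 − s + 17.
Then lcm(f, g) = f·g / gcd(f, g); expanding and making the result monic gives the answer.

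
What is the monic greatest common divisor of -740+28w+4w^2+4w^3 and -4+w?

1

Repeated division with remainder:
  4w^3+4w^2+28w-740 = (4w^2+20w+108)(w-4) + (-308)
  w-4 = (-(1/308)w+1/77)(-308) + (0)
The last nonzero remainder is the constant -308, so the polynomials are coprime and gcd = 1.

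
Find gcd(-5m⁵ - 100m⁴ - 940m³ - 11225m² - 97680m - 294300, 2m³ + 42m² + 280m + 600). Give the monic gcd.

Repeated division with remainder:
  -5m⁵ - 100m⁴ - 940m³ - 11225m² - 97680m - 294300 = (-(5/2)m² + (5/2)m - 345/2)(2m³ + 42m² + 280m + 600) + (-3180m² - 50880m - 190800)
  2m³ + 42m² + 280m + 600 = (-(1/1590)m - 1/318)(-3180m² - 50880m - 190800) + (0)
Last nonzero remainder: -3180m² - 50880m - 190800. Dividing through by -3180 gives the monic gcd m² + 16m + 60.

m² + 16m + 60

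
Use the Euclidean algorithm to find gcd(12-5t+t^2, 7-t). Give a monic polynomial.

1

Euclidean algorithm in ℚ[t]:
  t^2-5t+12 = (-t-2)(-t+7) + (26)
  -t+7 = (-(1/26)t+7/26)(26) + (0)
The last nonzero remainder is the constant 26, so the polynomials are coprime and gcd = 1.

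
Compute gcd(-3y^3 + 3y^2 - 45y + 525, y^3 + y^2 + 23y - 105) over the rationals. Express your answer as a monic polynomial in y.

Apply the Euclidean algorithm:
  -3y^3 + 3y^2 - 45y + 525 = (-3)(y^3 + y^2 + 23y - 105) + (6y^2 + 24y + 210)
  y^3 + y^2 + 23y - 105 = ((1/6)y - 1/2)(6y^2 + 24y + 210) + (0)
Last nonzero remainder: 6y^2 + 24y + 210. Dividing through by 6 gives the monic gcd y^2 + 4y + 35.

y^2 + 4y + 35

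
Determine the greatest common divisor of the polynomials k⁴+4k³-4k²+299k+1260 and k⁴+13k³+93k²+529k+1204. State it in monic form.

k²+11k+28

Euclidean algorithm in ℚ[k]:
  k⁴+4k³-4k²+299k+1260 = (k⁴+13k³+93k²+529k+1204) + (-9k³-97k²-230k+56)
  k⁴+13k³+93k²+529k+1204 = (-(1/9)k-20/81)(-9k³-97k²-230k+56) + ((3523/81)k²+(38753/81)k+98644/81)
  -9k³-97k²-230k+56 = (-(729/3523)k+162/3523)((3523/81)k²+(38753/81)k+98644/81) + (0)
Last nonzero remainder: (3523/81)k²+(38753/81)k+98644/81. Dividing through by 3523/81 gives the monic gcd k²+11k+28.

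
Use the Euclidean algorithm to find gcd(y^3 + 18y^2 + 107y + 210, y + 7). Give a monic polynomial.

y + 7

Euclidean algorithm in ℚ[y]:
  y^3 + 18y^2 + 107y + 210 = (y^2 + 11y + 30)(y + 7) + (0)
The last nonzero remainder y + 7 is already monic.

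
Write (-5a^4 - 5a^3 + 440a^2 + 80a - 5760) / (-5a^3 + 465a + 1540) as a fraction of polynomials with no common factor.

(a^3 - 3a^2 - 76a + 288)/(a^2 - 4a - 77)

Repeated division with remainder:
  -5a^4 - 5a^3 + 440a^2 + 80a - 5760 = (a + 1)(-5a^3 + 465a + 1540) + (-25a^2 - 1925a - 7300)
  -5a^3 + 465a + 1540 = ((1/5)a - 77/5)(-25a^2 - 1925a - 7300) + (-27720a - 110880)
  -25a^2 - 1925a - 7300 = ((5/5544)a + 365/5544)(-27720a - 110880) + (0)
Last nonzero remainder: -27720a - 110880. Dividing through by -27720 gives the monic gcd a + 4.
Cancel a + 4 from numerator and denominator to get the reduced form.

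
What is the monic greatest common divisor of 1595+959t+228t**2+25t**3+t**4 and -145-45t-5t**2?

29+9t+t**2

Apply the Euclidean algorithm:
  t**4+25t**3+228t**2+959t+1595 = (-(1/5)t**2-(16/5)t-11)(-5t**2-45t-145) + (0)
Last nonzero remainder: -5t**2-45t-145. Dividing through by -5 gives the monic gcd t**2+9t+29.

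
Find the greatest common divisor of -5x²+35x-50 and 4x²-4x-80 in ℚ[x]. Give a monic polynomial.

x-5

By polynomial division,
  -5x²+35x-50 = (-5/4)(4x²-4x-80) + (30x-150)
  4x²-4x-80 = ((2/15)x+8/15)(30x-150) + (0)
Last nonzero remainder: 30x-150. Dividing through by 30 gives the monic gcd x-5.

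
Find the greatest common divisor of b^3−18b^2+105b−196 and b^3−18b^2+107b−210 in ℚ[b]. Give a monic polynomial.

b−7

Repeated division with remainder:
  b^3−18b^2+105b−196 = (b^3−18b^2+107b−210) + (−2b+14)
  b^3−18b^2+107b−210 = (−(1/2)b^2+(11/2)b−15)(−2b+14) + (0)
Last nonzero remainder: −2b+14. Dividing through by −2 gives the monic gcd b−7.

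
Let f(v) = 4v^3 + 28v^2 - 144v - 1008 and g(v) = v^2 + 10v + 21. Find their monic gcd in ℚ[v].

v + 7

By polynomial division,
  4v^3 + 28v^2 - 144v - 1008 = (4v - 12)(v^2 + 10v + 21) + (-108v - 756)
  v^2 + 10v + 21 = (-(1/108)v - 1/36)(-108v - 756) + (0)
Last nonzero remainder: -108v - 756. Dividing through by -108 gives the monic gcd v + 7.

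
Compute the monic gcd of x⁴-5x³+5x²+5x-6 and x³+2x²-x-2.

x²-1

By polynomial division,
  x⁴-5x³+5x²+5x-6 = (x-7)(x³+2x²-x-2) + (20x²-20)
  x³+2x²-x-2 = ((1/20)x+1/10)(20x²-20) + (0)
Last nonzero remainder: 20x²-20. Dividing through by 20 gives the monic gcd x²-1.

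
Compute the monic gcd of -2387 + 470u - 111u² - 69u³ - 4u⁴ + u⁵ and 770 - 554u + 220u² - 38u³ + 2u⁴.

-77 + 40u - 14u² + u³

Euclidean algorithm in ℚ[u]:
  u⁵ - 4u⁴ - 69u³ - 111u² + 470u - 2387 = ((1/2)u + 15/2)(2u⁴ - 38u³ + 220u² - 554u + 770) + (106u³ - 1484u² + 4240u - 8162)
  2u⁴ - 38u³ + 220u² - 554u + 770 = ((1/53)u - 5/53)(106u³ - 1484u² + 4240u - 8162) + (0)
Last nonzero remainder: 106u³ - 1484u² + 4240u - 8162. Dividing through by 106 gives the monic gcd u³ - 14u² + 40u - 77.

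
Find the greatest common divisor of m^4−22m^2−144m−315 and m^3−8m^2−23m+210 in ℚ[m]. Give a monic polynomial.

Apply the Euclidean algorithm:
  m^4−22m^2−144m−315 = (m+8)(m^3−8m^2−23m+210) + (65m^2−170m−1995)
  m^3−8m^2−23m+210 = ((1/65)m−14/169)(65m^2−170m−1995) + (−(1080/169)m+7560/169)
  65m^2−170m−1995 = (−(2197/216)m−3211/72)(−(1080/169)m+7560/169) + (0)
Last nonzero remainder: −(1080/169)m+7560/169. Dividing through by −1080/169 gives the monic gcd m−7.

m−7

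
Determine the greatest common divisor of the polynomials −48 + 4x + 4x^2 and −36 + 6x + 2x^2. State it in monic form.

Apply the Euclidean algorithm:
  4x^2 + 4x − 48 = (2)(2x^2 + 6x − 36) + (−8x + 24)
  2x^2 + 6x − 36 = (−(1/4)x − 3/2)(−8x + 24) + (0)
Last nonzero remainder: −8x + 24. Dividing through by −8 gives the monic gcd x − 3.

−3 + x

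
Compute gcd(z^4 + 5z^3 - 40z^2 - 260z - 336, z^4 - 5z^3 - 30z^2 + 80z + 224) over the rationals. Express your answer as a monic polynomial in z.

z^3 - z^2 - 34z - 56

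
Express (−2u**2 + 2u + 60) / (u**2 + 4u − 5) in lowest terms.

(−2u + 12)/(u − 1)

Repeated division with remainder:
  −2u**2 + 2u + 60 = (−2)(u**2 + 4u − 5) + (10u + 50)
  u**2 + 4u − 5 = ((1/10)u − 1/10)(10u + 50) + (0)
Last nonzero remainder: 10u + 50. Dividing through by 10 gives the monic gcd u + 5.
Cancel u + 5 from numerator and denominator to get the reduced form.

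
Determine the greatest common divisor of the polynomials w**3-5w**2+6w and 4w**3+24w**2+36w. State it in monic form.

w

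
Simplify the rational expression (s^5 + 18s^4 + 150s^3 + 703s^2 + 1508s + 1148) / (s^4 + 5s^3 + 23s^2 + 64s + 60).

By polynomial division,
  s^5 + 18s^4 + 150s^3 + 703s^2 + 1508s + 1148 = (s + 13)(s^4 + 5s^3 + 23s^2 + 64s + 60) + (62s^3 + 340s^2 + 616s + 368)
  s^4 + 5s^3 + 23s^2 + 64s + 60 = ((1/62)s − 15/1922)(62s^3 + 340s^2 + 616s + 368) + ((15105/961)s^2 + (60420/961)s + 60420/961)
  62s^3 + 340s^2 + 616s + 368 = ((59582/15105)s + 88412/15105)((15105/961)s^2 + (60420/961)s + 60420/961) + (0)
Last nonzero remainder: (15105/961)s^2 + (60420/961)s + 60420/961. Dividing through by 15105/961 gives the monic gcd s^2 + 4s + 4.
Cancel s^2 + 4s + 4 from numerator and denominator to get the reduced form.

(s^3 + 14s^2 + 90s + 287)/(s^2 + s + 15)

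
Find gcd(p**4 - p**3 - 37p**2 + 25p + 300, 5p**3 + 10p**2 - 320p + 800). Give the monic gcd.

Euclidean algorithm in ℚ[p]:
  p**4 - p**3 - 37p**2 + 25p + 300 = ((1/5)p - 3/5)(5p**3 + 10p**2 - 320p + 800) + (33p**2 - 327p + 780)
  5p**3 + 10p**2 - 320p + 800 = ((5/33)p + 655/363)(33p**2 - 327p + 780) + ((18375/121)p - 73500/121)
  33p**2 - 327p + 780 = ((1331/6125)p - 1573/1225)((18375/121)p - 73500/121) + (0)
Last nonzero remainder: (18375/121)p - 73500/121. Dividing through by 18375/121 gives the monic gcd p - 4.

p - 4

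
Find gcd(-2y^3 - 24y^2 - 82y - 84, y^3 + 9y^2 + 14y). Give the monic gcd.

y^2 + 9y + 14

Apply the Euclidean algorithm:
  -2y^3 - 24y^2 - 82y - 84 = (-2)(y^3 + 9y^2 + 14y) + (-6y^2 - 54y - 84)
  y^3 + 9y^2 + 14y = (-(1/6)y)(-6y^2 - 54y - 84) + (0)
Last nonzero remainder: -6y^2 - 54y - 84. Dividing through by -6 gives the monic gcd y^2 + 9y + 14.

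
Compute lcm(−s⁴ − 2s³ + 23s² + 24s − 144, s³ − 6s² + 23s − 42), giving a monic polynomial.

Apply the Euclidean algorithm:
  −s⁴ − 2s³ + 23s² + 24s − 144 = (−s − 8)(s³ − 6s² + 23s − 42) + (−2s² + 166s − 480)
  s³ − 6s² + 23s − 42 = (−(1/2)s − 77/2)(−2s² + 166s − 480) + (6174s − 18522)
  −2s² + 166s − 480 = (−(1/3087)s + 80/3087)(6174s − 18522) + (0)
Last nonzero remainder: 6174s − 18522. Dividing through by 6174 gives the monic gcd s − 3.
Then lcm(f, g) = f·g / gcd(f, g); expanding and making the result monic gives the answer.

s⁶ − s⁵ − 15s⁴ + 73s³ − 106s² − 768s + 2016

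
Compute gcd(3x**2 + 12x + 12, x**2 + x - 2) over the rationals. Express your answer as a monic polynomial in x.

x + 2

Euclidean algorithm in ℚ[x]:
  3x**2 + 12x + 12 = (3)(x**2 + x - 2) + (9x + 18)
  x**2 + x - 2 = ((1/9)x - 1/9)(9x + 18) + (0)
Last nonzero remainder: 9x + 18. Dividing through by 9 gives the monic gcd x + 2.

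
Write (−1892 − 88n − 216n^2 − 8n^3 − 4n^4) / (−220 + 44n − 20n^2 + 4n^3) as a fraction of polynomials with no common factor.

Repeated division with remainder:
  −4n^4 − 8n^3 − 216n^2 − 88n − 1892 = (−n − 7)(4n^3 − 20n^2 + 44n − 220) + (−312n^2 − 3432)
  4n^3 − 20n^2 + 44n − 220 = (−(1/78)n + 5/78)(−312n^2 − 3432) + (0)
Last nonzero remainder: −312n^2 − 3432. Dividing through by −312 gives the monic gcd n^2 + 11.
Cancel n^2 + 11 from numerator and denominator to get the reduced form.

(−43 − 2n − n^2)/(−5 + n)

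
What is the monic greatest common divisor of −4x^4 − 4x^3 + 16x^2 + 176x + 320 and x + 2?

x + 2

Apply the Euclidean algorithm:
  −4x^4 − 4x^3 + 16x^2 + 176x + 320 = (−4x^3 + 4x^2 + 8x + 160)(x + 2) + (0)
The last nonzero remainder x + 2 is already monic.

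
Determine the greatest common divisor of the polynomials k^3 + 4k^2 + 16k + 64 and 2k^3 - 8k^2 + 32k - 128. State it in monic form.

k^2 + 16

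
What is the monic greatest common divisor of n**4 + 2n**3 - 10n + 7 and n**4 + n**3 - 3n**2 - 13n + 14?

Apply the Euclidean algorithm:
  n**4 + 2n**3 - 10n + 7 = (n**4 + n**3 - 3n**2 - 13n + 14) + (n**3 + 3n**2 + 3n - 7)
  n**4 + n**3 - 3n**2 - 13n + 14 = (n - 2)(n**3 + 3n**2 + 3n - 7) + (0)
The last nonzero remainder n**3 + 3n**2 + 3n - 7 is already monic.

n**3 + 3n**2 + 3n - 7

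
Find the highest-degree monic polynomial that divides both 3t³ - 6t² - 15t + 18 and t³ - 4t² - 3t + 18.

Repeated division with remainder:
  3t³ - 6t² - 15t + 18 = (3)(t³ - 4t² - 3t + 18) + (6t² - 6t - 36)
  t³ - 4t² - 3t + 18 = ((1/6)t - 1/2)(6t² - 6t - 36) + (0)
Last nonzero remainder: 6t² - 6t - 36. Dividing through by 6 gives the monic gcd t² - t - 6.

t² - t - 6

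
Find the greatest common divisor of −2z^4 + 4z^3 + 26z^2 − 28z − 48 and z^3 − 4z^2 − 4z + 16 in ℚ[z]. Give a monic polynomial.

z^2 − 6z + 8

Repeated division with remainder:
  −2z^4 + 4z^3 + 26z^2 − 28z − 48 = (−2z − 4)(z^3 − 4z^2 − 4z + 16) + (2z^2 − 12z + 16)
  z^3 − 4z^2 − 4z + 16 = ((1/2)z + 1)(2z^2 − 12z + 16) + (0)
Last nonzero remainder: 2z^2 − 12z + 16. Dividing through by 2 gives the monic gcd z^2 − 6z + 8.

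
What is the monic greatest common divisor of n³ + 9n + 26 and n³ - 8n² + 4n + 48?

Apply the Euclidean algorithm:
  n³ + 9n + 26 = (n³ - 8n² + 4n + 48) + (8n² + 5n - 22)
  n³ - 8n² + 4n + 48 = ((1/8)n - 69/64)(8n² + 5n - 22) + ((777/64)n + 777/32)
  8n² + 5n - 22 = ((512/777)n - 704/777)((777/64)n + 777/32) + (0)
Last nonzero remainder: (777/64)n + 777/32. Dividing through by 777/64 gives the monic gcd n + 2.

n + 2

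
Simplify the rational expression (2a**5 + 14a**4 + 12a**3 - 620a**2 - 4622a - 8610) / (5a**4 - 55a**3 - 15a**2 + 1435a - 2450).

By polynomial division,
  2a**5 + 14a**4 + 12a**3 - 620a**2 - 4622a - 8610 = ((2/5)a + 36/5)(5a**4 - 55a**3 - 15a**2 + 1435a - 2450) + (414a**3 - 1086a**2 - 13974a + 9030)
  5a**4 - 55a**3 - 15a**2 + 1435a - 2450 = ((5/414)a - 1445/14283)(414a**3 - 1086a**2 - 13974a + 9030) + ((209000/4761)a**2 - (418000/4761)a - 7315000/4761)
  414a**3 - 1086a**2 - 13974a + 9030 = ((985527/104500)a - 614169/104500)((209000/4761)a**2 - (418000/4761)a - 7315000/4761) + (0)
Last nonzero remainder: (209000/4761)a**2 - (418000/4761)a - 7315000/4761. Dividing through by 209000/4761 gives the monic gcd a**2 - 2a - 35.
Cancel a**2 - 2a - 35 from numerator and denominator to get the reduced form.

(2a**3 + 18a**2 + 118a + 246)/(5a**2 - 45a + 70)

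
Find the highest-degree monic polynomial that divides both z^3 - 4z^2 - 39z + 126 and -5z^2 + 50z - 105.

Apply the Euclidean algorithm:
  z^3 - 4z^2 - 39z + 126 = (-(1/5)z - 6/5)(-5z^2 + 50z - 105) + (0)
Last nonzero remainder: -5z^2 + 50z - 105. Dividing through by -5 gives the monic gcd z^2 - 10z + 21.

z^2 - 10z + 21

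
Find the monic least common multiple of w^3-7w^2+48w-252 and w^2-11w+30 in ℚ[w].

w^4-12w^3+83w^2-492w+1260

By polynomial division,
  w^3-7w^2+48w-252 = (w+4)(w^2-11w+30) + (62w-372)
  w^2-11w+30 = ((1/62)w-5/62)(62w-372) + (0)
Last nonzero remainder: 62w-372. Dividing through by 62 gives the monic gcd w-6.
Then lcm(f, g) = f·g / gcd(f, g); expanding and making the result monic gives the answer.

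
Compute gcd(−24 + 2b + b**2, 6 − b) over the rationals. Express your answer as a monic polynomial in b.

Apply the Euclidean algorithm:
  b**2 + 2b − 24 = (−b − 8)(−b + 6) + (24)
  −b + 6 = (−(1/24)b + 1/4)(24) + (0)
The last nonzero remainder is the constant 24, so the polynomials are coprime and gcd = 1.

1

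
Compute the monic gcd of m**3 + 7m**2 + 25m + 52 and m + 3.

1

Apply the Euclidean algorithm:
  m**3 + 7m**2 + 25m + 52 = (m**2 + 4m + 13)(m + 3) + (13)
  m + 3 = ((1/13)m + 3/13)(13) + (0)
The last nonzero remainder is the constant 13, so the polynomials are coprime and gcd = 1.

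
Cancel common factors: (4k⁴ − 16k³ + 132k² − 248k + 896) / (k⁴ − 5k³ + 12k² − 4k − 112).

(4k² − 4k + 64)/(k² − 2k − 8)

By polynomial division,
  4k⁴ − 16k³ + 132k² − 248k + 896 = (4)(k⁴ − 5k³ + 12k² − 4k − 112) + (4k³ + 84k² − 232k + 1344)
  k⁴ − 5k³ + 12k² − 4k − 112 = ((1/4)k − 13/2)(4k³ + 84k² − 232k + 1344) + (616k² − 1848k + 8624)
  4k³ + 84k² − 232k + 1344 = ((1/154)k + 12/77)(616k² − 1848k + 8624) + (0)
Last nonzero remainder: 616k² − 1848k + 8624. Dividing through by 616 gives the monic gcd k² − 3k + 14.
Cancel k² − 3k + 14 from numerator and denominator to get the reduced form.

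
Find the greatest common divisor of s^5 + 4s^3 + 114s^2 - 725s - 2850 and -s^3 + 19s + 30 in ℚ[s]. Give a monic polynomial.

Apply the Euclidean algorithm:
  s^5 + 4s^3 + 114s^2 - 725s - 2850 = (-s^2 - 23)(-s^3 + 19s + 30) + (144s^2 - 288s - 2160)
  -s^3 + 19s + 30 = (-(1/144)s - 1/72)(144s^2 - 288s - 2160) + (0)
Last nonzero remainder: 144s^2 - 288s - 2160. Dividing through by 144 gives the monic gcd s^2 - 2s - 15.

s^2 - 2s - 15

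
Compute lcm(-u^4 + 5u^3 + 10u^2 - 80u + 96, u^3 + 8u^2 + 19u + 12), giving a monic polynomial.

u^6 - u^5 - 27u^4 + 25u^3 + 194u^2 - 144u - 288

Repeated division with remainder:
  -u^4 + 5u^3 + 10u^2 - 80u + 96 = (-u + 13)(u^3 + 8u^2 + 19u + 12) + (-75u^2 - 315u - 60)
  u^3 + 8u^2 + 19u + 12 = (-(1/75)u - 19/375)(-75u^2 - 315u - 60) + ((56/25)u + 224/25)
  -75u^2 - 315u - 60 = (-(1875/56)u - 375/56)((56/25)u + 224/25) + (0)
Last nonzero remainder: (56/25)u + 224/25. Dividing through by 56/25 gives the monic gcd u + 4.
Then lcm(f, g) = f·g / gcd(f, g); expanding and making the result monic gives the answer.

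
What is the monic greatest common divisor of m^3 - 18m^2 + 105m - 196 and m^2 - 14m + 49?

m^2 - 14m + 49

Euclidean algorithm in ℚ[m]:
  m^3 - 18m^2 + 105m - 196 = (m - 4)(m^2 - 14m + 49) + (0)
The last nonzero remainder m^2 - 14m + 49 is already monic.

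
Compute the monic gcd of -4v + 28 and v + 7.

1

Apply the Euclidean algorithm:
  -4v + 28 = (-4)(v + 7) + (56)
  v + 7 = ((1/56)v + 1/8)(56) + (0)
The last nonzero remainder is the constant 56, so the polynomials are coprime and gcd = 1.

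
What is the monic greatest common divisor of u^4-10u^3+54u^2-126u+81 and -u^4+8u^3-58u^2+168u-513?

u^2-6u+27

By polynomial division,
  u^4-10u^3+54u^2-126u+81 = (-1)(-u^4+8u^3-58u^2+168u-513) + (-2u^3-4u^2+42u-432)
  -u^4+8u^3-58u^2+168u-513 = ((1/2)u-5)(-2u^3-4u^2+42u-432) + (-99u^2+594u-2673)
  -2u^3-4u^2+42u-432 = ((2/99)u+16/99)(-99u^2+594u-2673) + (0)
Last nonzero remainder: -99u^2+594u-2673. Dividing through by -99 gives the monic gcd u^2-6u+27.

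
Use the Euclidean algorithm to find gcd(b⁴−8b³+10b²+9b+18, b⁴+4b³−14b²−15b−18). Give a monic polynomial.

b³−2b²−2b−3

Apply the Euclidean algorithm:
  b⁴−8b³+10b²+9b+18 = (b⁴+4b³−14b²−15b−18) + (−12b³+24b²+24b+36)
  b⁴+4b³−14b²−15b−18 = (−(1/12)b−1/2)(−12b³+24b²+24b+36) + (0)
Last nonzero remainder: −12b³+24b²+24b+36. Dividing through by −12 gives the monic gcd b³−2b²−2b−3.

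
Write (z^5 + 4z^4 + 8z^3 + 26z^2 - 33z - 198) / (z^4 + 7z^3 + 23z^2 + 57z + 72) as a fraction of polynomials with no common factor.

(z^3 - 2z^2 + 11z - 22)/(z^2 + z + 8)

Repeated division with remainder:
  z^5 + 4z^4 + 8z^3 + 26z^2 - 33z - 198 = (z - 3)(z^4 + 7z^3 + 23z^2 + 57z + 72) + (6z^3 + 38z^2 + 66z + 18)
  z^4 + 7z^3 + 23z^2 + 57z + 72 = ((1/6)z + 1/9)(6z^3 + 38z^2 + 66z + 18) + ((70/9)z^2 + (140/3)z + 70)
  6z^3 + 38z^2 + 66z + 18 = ((27/35)z + 9/35)((70/9)z^2 + (140/3)z + 70) + (0)
Last nonzero remainder: (70/9)z^2 + (140/3)z + 70. Dividing through by 70/9 gives the monic gcd z^2 + 6z + 9.
Cancel z^2 + 6z + 9 from numerator and denominator to get the reduced form.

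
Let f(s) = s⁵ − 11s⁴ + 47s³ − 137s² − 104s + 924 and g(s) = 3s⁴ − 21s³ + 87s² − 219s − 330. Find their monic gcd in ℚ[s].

s² − 3s + 22

Apply the Euclidean algorithm:
  s⁵ − 11s⁴ + 47s³ − 137s² − 104s + 924 = ((1/3)s − 4/3)(3s⁴ − 21s³ + 87s² − 219s − 330) + (−10s³ + 52s² − 286s + 484)
  3s⁴ − 21s³ + 87s² − 219s − 330 = (−(3/10)s + 27/50)(−10s³ + 52s² − 286s + 484) + (−(672/25)s² + (2016/25)s − 14784/25)
  −10s³ + 52s² − 286s + 484 = ((125/336)s − 275/336)(−(672/25)s² + (2016/25)s − 14784/25) + (0)
Last nonzero remainder: −(672/25)s² + (2016/25)s − 14784/25. Dividing through by −672/25 gives the monic gcd s² − 3s + 22.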